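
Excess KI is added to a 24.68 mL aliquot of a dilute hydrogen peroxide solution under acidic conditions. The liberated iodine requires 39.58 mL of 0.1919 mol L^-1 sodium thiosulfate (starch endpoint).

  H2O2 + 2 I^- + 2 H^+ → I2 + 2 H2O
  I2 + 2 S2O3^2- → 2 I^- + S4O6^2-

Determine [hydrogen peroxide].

n(S2O3^2-) = 0.03958 × 0.1919 = 7.595 × 10^-3 mol
n(I2) = n(S2O3^2-)/2 = 3.798 × 10^-3 mol
n(H2O2) in the aliquot = 3.798 × 10^-3 mol (1:1 ratio)
[H2O2] = 3.798 × 10^-3 / 0.02468 = 0.1539 mol/L

0.1539 mol/L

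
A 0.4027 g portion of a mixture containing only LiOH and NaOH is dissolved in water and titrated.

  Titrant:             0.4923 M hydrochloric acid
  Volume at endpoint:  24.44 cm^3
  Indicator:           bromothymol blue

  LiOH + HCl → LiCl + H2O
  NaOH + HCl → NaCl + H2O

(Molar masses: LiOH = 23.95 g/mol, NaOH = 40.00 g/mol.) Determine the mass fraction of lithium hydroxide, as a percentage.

n(HCl) = 0.02444 × 0.4923 = 0.01203 mol
Let x = n(LiOH), y = n(NaOH).
Titrant: 1x + 1y = 0.01203;  mass: 23.95x + 40.00y = 0.4027
Solving, x = 4.895 × 10^-3 mol, y = 7.136 × 10^-3 mol
mass of LiOH = 4.895 × 10^-3 × 23.95 = 0.1172 g
% LiOH = 0.1172 / 0.4027 × 100 = 29.12 %

29.12 %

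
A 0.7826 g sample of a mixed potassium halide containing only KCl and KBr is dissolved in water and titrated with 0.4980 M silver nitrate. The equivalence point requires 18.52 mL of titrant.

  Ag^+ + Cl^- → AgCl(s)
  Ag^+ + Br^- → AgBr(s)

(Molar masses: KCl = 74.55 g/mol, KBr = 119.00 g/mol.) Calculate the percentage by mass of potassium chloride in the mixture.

67.49 %

n(AgNO3) = 0.01852 × 0.4980 = 9.223 × 10^-3 mol
Let x = n(KCl), y = n(KBr).
Titrant: 1x + 1y = 9.223 × 10^-3;  mass: 74.55x + 119.00y = 0.7826
Solving, x = 7.085 × 10^-3 mol, y = 2.138 × 10^-3 mol
mass of KCl = 7.085 × 10^-3 × 74.55 = 0.5282 g
% KCl = 0.5282 / 0.7826 × 100 = 67.49 %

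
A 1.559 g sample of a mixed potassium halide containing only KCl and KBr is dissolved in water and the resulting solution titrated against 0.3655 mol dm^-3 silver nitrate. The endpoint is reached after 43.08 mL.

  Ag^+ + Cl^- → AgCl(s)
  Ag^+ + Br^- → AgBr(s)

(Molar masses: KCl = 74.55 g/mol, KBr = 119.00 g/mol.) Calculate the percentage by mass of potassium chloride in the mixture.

n(AgNO3) = 0.04308 × 0.3655 = 0.01575 mol
Let x = n(KCl), y = n(KBr).
Titrant: 1x + 1y = 0.01575;  mass: 74.55x + 119.00y = 1.559
Solving, x = 7.081 × 10^-3 mol, y = 8.665 × 10^-3 mol
mass of KCl = 7.081 × 10^-3 × 74.55 = 0.5279 g
% KCl = 0.5279 / 1.559 × 100 = 33.86 %

33.86 %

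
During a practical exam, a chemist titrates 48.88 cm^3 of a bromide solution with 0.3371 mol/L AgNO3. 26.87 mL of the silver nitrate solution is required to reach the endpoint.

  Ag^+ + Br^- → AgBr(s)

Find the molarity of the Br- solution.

n(AgNO3) = 0.02687 L × 0.3371 mol/L = 9.058 × 10^-3 mol
n(Br-) = 9.058 × 10^-3 mol (1:1 mole ratio)
[Br-] = 9.058 × 10^-3 mol / 0.04888 L = 0.1853 mol/L

0.1853 mol/L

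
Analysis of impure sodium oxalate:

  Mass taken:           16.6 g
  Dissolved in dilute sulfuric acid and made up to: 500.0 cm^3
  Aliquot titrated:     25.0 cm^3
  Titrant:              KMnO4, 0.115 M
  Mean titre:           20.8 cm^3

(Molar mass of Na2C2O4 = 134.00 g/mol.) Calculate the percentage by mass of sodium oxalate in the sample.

2 MnO4^- + 5 C2O4^2- + 16 H^+ → 2 Mn^2+ + 10 CO2 + 8 H2O
n(KMnO4) per titration = 0.0208 × 0.115 = 2.39 × 10^-3 mol
From the 5:2 ratio, n(Na2C2O4) in each aliquot = 5/2 × 2.39 × 10^-3 = 5.98 × 10^-3 mol
n(Na2C2O4) in the whole flask = 5.98 × 10^-3 × 500.0/25.0 = 0.120 mol
mass of Na2C2O4 = 0.120 × 134.00 = 16.0 g
% Na2C2O4 = 16.0 / 16.6 × 100 = 96.5 %

96.5 %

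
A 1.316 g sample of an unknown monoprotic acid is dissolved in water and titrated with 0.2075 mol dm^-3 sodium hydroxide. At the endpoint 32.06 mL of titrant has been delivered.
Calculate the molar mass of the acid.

n(NaOH) = 0.03206 L × 0.2075 mol/L = 6.652 × 10^-3 mol
n(HA) = 6.652 × 10^-3 mol (1:1 ratio)
M = m / n = 1.316 g / 6.652 × 10^-3 mol = 197.8 g/mol

197.8 g/mol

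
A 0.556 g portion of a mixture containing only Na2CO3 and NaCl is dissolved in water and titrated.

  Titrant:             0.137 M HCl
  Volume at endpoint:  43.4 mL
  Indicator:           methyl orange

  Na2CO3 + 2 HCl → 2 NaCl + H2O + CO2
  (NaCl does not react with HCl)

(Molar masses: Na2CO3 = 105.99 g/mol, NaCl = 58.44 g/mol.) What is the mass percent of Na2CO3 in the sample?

n(HCl) = 0.0434 × 0.137 = 5.95 × 10^-3 mol
Let x = n(Na2CO3), y = n(NaCl).
Titrant: 2x = 5.95 × 10^-3;  mass: 105.99x + 58.44y = 0.556
Solving, x = 2.97 × 10^-3 mol, y = 4.12 × 10^-3 mol
mass of Na2CO3 = 2.97 × 10^-3 × 105.99 = 0.315 g
% Na2CO3 = 0.315 / 0.556 × 100 = 56.7 %

56.7 %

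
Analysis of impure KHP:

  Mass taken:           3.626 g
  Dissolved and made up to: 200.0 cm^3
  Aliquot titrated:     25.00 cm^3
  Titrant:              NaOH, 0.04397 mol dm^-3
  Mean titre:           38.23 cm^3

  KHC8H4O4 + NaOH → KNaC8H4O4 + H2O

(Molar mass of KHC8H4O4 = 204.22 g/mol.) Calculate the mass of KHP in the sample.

2.746 g

n(NaOH) per titration = 0.03823 × 0.04397 = 1.681 × 10^-3 mol
n(KHC8H4O4) in each aliquot = 1.681 × 10^-3 mol (1:1 ratio)
n(KHC8H4O4) in the whole flask = 1.681 × 10^-3 × 200.0/25.00 = 0.01345 mol
mass of KHC8H4O4 = 0.01345 × 204.22 = 2.746 g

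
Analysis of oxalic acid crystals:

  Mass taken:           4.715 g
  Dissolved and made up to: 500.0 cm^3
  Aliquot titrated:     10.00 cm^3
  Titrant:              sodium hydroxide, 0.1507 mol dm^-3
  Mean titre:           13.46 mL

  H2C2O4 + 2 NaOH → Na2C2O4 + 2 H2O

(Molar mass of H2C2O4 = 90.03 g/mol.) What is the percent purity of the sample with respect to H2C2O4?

96.83 %

n(NaOH) per titration = 0.01346 × 0.1507 = 2.028 × 10^-3 mol
From the 1:2 ratio, n(H2C2O4) in each aliquot = 1/2 × 2.028 × 10^-3 = 1.014 × 10^-3 mol
n(H2C2O4) in the whole flask = 1.014 × 10^-3 × 500.0/10.00 = 0.05071 mol
mass of H2C2O4 = 0.05071 × 90.03 = 4.565 g
% H2C2O4 = 4.565 / 4.715 × 100 = 96.83 %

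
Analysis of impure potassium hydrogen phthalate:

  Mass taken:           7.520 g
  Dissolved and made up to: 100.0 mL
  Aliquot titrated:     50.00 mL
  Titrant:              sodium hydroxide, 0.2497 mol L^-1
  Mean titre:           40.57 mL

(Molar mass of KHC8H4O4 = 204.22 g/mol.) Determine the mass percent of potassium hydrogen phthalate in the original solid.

KHC8H4O4 + NaOH → KNaC8H4O4 + H2O
n(NaOH) per titration = 0.04057 × 0.2497 = 0.01013 mol
n(KHC8H4O4) in each aliquot = 0.01013 mol (1:1 ratio)
n(KHC8H4O4) in the whole flask = 0.01013 × 100.0/50.00 = 0.02026 mol
mass of KHC8H4O4 = 0.02026 × 204.22 = 4.138 g
% KHC8H4O4 = 4.138 / 7.520 × 100 = 55.02 %

55.02 %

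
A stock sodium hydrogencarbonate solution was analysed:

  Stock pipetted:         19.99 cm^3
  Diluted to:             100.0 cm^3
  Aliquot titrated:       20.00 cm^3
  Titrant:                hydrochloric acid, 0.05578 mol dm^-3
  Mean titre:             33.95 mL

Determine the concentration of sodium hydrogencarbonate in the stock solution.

0.4737 mol/L

NaHCO3 + HCl → NaCl + H2O + CO2
n(HCl) = 0.03395 × 0.05578 = 1.894 × 10^-3 mol
n(NaHCO3) in the aliquot = 1.894 × 10^-3 mol (1:1 ratio)
[NaHCO3]_dilute = 1.894 × 10^-3 / 0.02000 = 0.09469 mol/L
Dilution factor = 100.0 / 19.99 = 5.003
[NaHCO3]_stock = 0.09469 × 5.003 = 0.4737 mol/L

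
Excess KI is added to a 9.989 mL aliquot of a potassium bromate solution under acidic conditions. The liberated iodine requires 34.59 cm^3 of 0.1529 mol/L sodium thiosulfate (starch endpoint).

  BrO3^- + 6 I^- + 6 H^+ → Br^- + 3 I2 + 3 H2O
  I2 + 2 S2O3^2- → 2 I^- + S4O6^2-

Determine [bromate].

0.08824 mol/L

n(S2O3^2-) = 0.03459 × 0.1529 = 5.289 × 10^-3 mol
n(I2) = n(S2O3^2-)/2 = 2.644 × 10^-3 mol
From the 1:3 ratio, n(BrO3^-) in the aliquot = 1/3 × 2.644 × 10^-3 = 8.815 × 10^-4 mol
[BrO3^-] = 8.815 × 10^-4 / 0.009989 = 0.08824 mol/L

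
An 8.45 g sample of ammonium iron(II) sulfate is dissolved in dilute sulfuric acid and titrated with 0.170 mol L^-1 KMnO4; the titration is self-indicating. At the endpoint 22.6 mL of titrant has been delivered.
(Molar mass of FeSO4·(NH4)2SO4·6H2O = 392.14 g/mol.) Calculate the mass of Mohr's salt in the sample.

7.53 g

MnO4^- + 5 Fe^2+ + 8 H^+ → Mn^2+ + 5 Fe^3+ + 4 H2O
n(KMnO4) = 0.0226 L × 0.170 mol/L = 3.84 × 10^-3 mol
From the 5:1 ratio, n(FeSO4·(NH4)2SO4·6H2O) = 5/1 × 3.84 × 10^-3 = 0.0192 mol
mass of FeSO4·(NH4)2SO4·6H2O = 0.0192 × 392.14 g/mol = 7.53 g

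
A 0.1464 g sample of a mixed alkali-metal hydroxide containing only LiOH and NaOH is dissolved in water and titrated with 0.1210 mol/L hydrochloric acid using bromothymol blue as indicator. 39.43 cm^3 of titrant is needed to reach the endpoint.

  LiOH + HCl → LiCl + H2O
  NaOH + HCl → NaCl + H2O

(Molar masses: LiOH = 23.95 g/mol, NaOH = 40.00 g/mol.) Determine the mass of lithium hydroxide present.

0.06632 g

n(HCl) = 0.03943 × 0.1210 = 4.771 × 10^-3 mol
Let x = n(LiOH), y = n(NaOH).
Titrant: 1x + 1y = 4.771 × 10^-3;  mass: 23.95x + 40.00y = 0.1464
Solving, x = 2.769 × 10^-3 mol, y = 2.002 × 10^-3 mol
mass of LiOH = 2.769 × 10^-3 × 23.95 = 0.06632 g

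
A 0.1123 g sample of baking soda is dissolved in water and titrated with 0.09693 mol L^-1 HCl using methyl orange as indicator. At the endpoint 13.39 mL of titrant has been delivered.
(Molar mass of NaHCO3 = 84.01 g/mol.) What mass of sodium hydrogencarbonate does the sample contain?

0.1090 g

NaHCO3 + HCl → NaCl + H2O + CO2
n(HCl) = 0.01339 L × 0.09693 mol/L = 1.298 × 10^-3 mol
n(NaHCO3) = 1.298 × 10^-3 mol (1:1 ratio)
mass of NaHCO3 = 1.298 × 10^-3 × 84.01 g/mol = 0.1090 g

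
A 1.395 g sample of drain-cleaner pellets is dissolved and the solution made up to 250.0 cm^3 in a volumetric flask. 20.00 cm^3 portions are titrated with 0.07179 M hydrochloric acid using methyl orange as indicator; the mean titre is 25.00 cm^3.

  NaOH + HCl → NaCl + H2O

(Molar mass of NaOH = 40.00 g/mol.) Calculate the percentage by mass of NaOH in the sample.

64.33 %

n(HCl) per titration = 0.02500 × 0.07179 = 1.795 × 10^-3 mol
n(NaOH) in each aliquot = 1.795 × 10^-3 mol (1:1 ratio)
n(NaOH) in the whole flask = 1.795 × 10^-3 × 250.0/20.00 = 0.02243 mol
mass of NaOH = 0.02243 × 40.00 = 0.8974 g
% NaOH = 0.8974 / 1.395 × 100 = 64.33 %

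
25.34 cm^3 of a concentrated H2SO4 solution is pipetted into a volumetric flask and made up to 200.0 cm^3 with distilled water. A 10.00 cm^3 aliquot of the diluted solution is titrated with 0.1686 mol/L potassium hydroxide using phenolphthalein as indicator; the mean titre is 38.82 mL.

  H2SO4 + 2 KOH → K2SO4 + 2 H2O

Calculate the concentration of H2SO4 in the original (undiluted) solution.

2.583 mol/L

n(KOH) = 0.03882 × 0.1686 = 6.545 × 10^-3 mol
From the 1:2 ratio, n(H2SO4) in the aliquot = 1/2 × 6.545 × 10^-3 = 3.273 × 10^-3 mol
[H2SO4]_dilute = 3.273 × 10^-3 / 0.01000 = 0.3273 mol/L
Dilution factor = 200.0 / 25.34 = 7.893
[H2SO4]_stock = 0.3273 × 7.893 = 2.583 mol/L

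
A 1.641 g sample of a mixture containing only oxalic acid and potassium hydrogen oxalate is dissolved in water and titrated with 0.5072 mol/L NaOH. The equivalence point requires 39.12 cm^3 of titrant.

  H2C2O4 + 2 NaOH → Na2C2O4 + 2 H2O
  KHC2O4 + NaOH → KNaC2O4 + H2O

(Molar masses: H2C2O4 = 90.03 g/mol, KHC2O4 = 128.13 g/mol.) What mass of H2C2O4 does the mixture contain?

n(NaOH) = 0.03912 × 0.5072 = 0.01984 mol
Let x = n(H2C2O4), y = n(KHC2O4).
Titrant: 2x + 1y = 0.01984;  mass: 90.03x + 128.13y = 1.641
Solving, x = 5.422 × 10^-3 mol, y = 8.998 × 10^-3 mol
mass of H2C2O4 = 5.422 × 10^-3 × 90.03 = 0.4881 g

0.4881 g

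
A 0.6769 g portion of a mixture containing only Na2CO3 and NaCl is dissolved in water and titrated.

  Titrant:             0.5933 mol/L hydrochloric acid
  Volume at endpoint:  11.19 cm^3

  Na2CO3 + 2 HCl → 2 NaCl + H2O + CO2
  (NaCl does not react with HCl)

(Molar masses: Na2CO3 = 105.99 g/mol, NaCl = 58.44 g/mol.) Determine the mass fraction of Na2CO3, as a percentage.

51.98 %

n(HCl) = 0.01119 × 0.5933 = 6.639 × 10^-3 mol
Let x = n(Na2CO3), y = n(NaCl).
Titrant: 2x = 6.639 × 10^-3;  mass: 105.99x + 58.44y = 0.6769
Solving, x = 3.320 × 10^-3 mol, y = 5.562 × 10^-3 mol
mass of Na2CO3 = 3.320 × 10^-3 × 105.99 = 0.3518 g
% Na2CO3 = 0.3518 / 0.6769 × 100 = 51.98 %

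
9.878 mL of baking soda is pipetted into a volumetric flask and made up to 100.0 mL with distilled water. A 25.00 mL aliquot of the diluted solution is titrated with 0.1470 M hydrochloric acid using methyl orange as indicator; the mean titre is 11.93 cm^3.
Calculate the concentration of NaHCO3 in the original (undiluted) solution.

0.7101 M

NaHCO3 + HCl → NaCl + H2O + CO2
n(HCl) = 0.01193 × 0.1470 = 1.754 × 10^-3 mol
n(NaHCO3) in the aliquot = 1.754 × 10^-3 mol (1:1 ratio)
[NaHCO3]_dilute = 1.754 × 10^-3 / 0.02500 = 0.07015 mol/L
Dilution factor = 100.0 / 9.878 = 10.12
[NaHCO3]_stock = 0.07015 × 10.12 = 0.7101 mol/L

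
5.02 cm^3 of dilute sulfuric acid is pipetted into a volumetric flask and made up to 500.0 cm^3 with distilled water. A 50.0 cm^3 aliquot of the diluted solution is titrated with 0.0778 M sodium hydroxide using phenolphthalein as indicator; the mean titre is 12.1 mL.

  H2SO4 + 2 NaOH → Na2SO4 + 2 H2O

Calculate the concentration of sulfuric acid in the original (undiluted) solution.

0.938 M

n(NaOH) = 0.0121 × 0.0778 = 9.41 × 10^-4 mol
From the 1:2 ratio, n(H2SO4) in the aliquot = 1/2 × 9.41 × 10^-4 = 4.71 × 10^-4 mol
[H2SO4]_dilute = 4.71 × 10^-4 / 0.0500 = 0.00941 mol/L
Dilution factor = 500.0 / 5.02 = 99.60
[H2SO4]_stock = 0.00941 × 99.60 = 0.938 mol/L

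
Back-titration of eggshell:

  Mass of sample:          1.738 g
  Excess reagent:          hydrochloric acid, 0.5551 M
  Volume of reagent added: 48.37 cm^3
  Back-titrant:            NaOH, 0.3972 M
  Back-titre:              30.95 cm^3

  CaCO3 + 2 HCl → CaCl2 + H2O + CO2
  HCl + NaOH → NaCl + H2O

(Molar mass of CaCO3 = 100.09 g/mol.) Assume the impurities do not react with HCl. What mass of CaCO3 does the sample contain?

n(HCl) added = 0.04837 × 0.5551 = 0.02685 mol
n(NaOH) used in back-titration = 0.03095 × 0.3972 = 0.01229 mol
n(HCl) left over = 0.01229 mol (1:1 ratio)
n(HCl) consumed by analyte = 0.02685 − 0.01229 = 0.01456 mol
From the 1:2 ratio, n(CaCO3) = 1/2 × 0.01456 = 7.278 × 10^-3 mol
mass of CaCO3 = 7.278 × 10^-3 × 100.09 = 0.7285 g

0.7285 g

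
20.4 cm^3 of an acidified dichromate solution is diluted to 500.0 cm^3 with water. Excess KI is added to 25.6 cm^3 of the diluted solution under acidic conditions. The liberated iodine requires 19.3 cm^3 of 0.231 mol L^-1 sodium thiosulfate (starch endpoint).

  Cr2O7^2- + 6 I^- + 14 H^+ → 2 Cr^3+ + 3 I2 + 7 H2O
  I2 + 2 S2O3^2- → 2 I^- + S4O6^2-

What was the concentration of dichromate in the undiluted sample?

n(S2O3^2-) = 0.0193 × 0.231 = 4.46 × 10^-3 mol
n(I2) = n(S2O3^2-)/2 = 2.23 × 10^-3 mol
From the 1:3 ratio, n(Cr2O7^2-) in the aliquot = 1/3 × 2.23 × 10^-3 = 7.43 × 10^-4 mol
[Cr2O7^2-]_dilute = 7.43 × 10^-4 / 0.0256 = 0.0290 mol/L
[Cr2O7^2-]_original = 0.0290 × 500.0/20.4 = 0.711 mol/L

0.711 mol/L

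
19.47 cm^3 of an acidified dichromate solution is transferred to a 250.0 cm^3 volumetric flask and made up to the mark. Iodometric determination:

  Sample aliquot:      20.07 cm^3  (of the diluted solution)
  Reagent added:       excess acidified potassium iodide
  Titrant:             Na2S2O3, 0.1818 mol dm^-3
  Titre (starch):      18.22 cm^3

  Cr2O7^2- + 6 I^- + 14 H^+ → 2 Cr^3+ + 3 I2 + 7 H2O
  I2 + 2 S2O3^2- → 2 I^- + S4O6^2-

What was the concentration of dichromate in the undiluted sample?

0.3532 mol/L

n(S2O3^2-) = 0.01822 × 0.1818 = 3.312 × 10^-3 mol
n(I2) = n(S2O3^2-)/2 = 1.656 × 10^-3 mol
From the 1:3 ratio, n(Cr2O7^2-) in the aliquot = 1/3 × 1.656 × 10^-3 = 5.521 × 10^-4 mol
[Cr2O7^2-]_dilute = 5.521 × 10^-4 / 0.02007 = 0.02751 mol/L
[Cr2O7^2-]_original = 0.02751 × 250.0/19.47 = 0.3532 mol/L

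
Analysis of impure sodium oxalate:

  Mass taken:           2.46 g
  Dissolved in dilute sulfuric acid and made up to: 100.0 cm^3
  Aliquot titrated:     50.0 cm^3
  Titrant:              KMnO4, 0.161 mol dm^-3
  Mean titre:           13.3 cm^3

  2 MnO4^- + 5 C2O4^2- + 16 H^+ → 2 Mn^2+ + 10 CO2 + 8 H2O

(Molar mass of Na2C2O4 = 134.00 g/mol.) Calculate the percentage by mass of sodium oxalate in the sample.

n(KMnO4) per titration = 0.0133 × 0.161 = 2.14 × 10^-3 mol
From the 5:2 ratio, n(Na2C2O4) in each aliquot = 5/2 × 2.14 × 10^-3 = 5.35 × 10^-3 mol
n(Na2C2O4) in the whole flask = 5.35 × 10^-3 × 100.0/50.0 = 0.0107 mol
mass of Na2C2O4 = 0.0107 × 134.00 = 1.43 g
% Na2C2O4 = 1.43 / 2.46 × 100 = 58.3 %

58.3 %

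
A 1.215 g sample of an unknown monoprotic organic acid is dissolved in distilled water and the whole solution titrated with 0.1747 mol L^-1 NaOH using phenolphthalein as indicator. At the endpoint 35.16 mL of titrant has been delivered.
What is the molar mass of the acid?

197.8 g/mol

n(NaOH) = 0.03516 L × 0.1747 mol/L = 6.142 × 10^-3 mol
n(HA) = 6.142 × 10^-3 mol (1:1 ratio)
M = m / n = 1.215 g / 6.142 × 10^-3 mol = 197.8 g/mol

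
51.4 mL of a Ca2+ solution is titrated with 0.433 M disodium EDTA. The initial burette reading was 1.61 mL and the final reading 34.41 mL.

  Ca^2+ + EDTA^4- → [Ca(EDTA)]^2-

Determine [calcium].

0.276 M

n(EDTA) = 0.0328 L × 0.433 mol/L = 0.0142 mol
n(Ca2+) = 0.0142 mol (1:1 mole ratio)
[Ca2+] = 0.0142 mol / 0.0514 L = 0.276 mol/L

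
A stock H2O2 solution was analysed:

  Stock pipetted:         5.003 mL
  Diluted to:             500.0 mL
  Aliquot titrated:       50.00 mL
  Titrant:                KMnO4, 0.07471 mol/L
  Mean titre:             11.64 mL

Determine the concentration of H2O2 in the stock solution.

4.346 mol/L

2 MnO4^- + 5 H2O2 + 6 H^+ → 2 Mn^2+ + 5 O2 + 8 H2O
n(KMnO4) = 0.01164 × 0.07471 = 8.696 × 10^-4 mol
From the 5:2 ratio, n(H2O2) in the aliquot = 5/2 × 8.696 × 10^-4 = 2.174 × 10^-3 mol
[H2O2]_dilute = 2.174 × 10^-3 / 0.05000 = 0.04348 mol/L
Dilution factor = 500.0 / 5.003 = 99.94
[H2O2]_stock = 0.04348 × 99.94 = 4.346 mol/L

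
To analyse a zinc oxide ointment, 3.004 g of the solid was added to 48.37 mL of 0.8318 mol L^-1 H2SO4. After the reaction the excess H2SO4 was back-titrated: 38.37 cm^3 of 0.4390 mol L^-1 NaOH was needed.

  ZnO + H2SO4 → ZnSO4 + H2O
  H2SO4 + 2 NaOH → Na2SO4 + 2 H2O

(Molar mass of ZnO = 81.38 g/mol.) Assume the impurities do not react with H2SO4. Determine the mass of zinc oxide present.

2.589 g

n(H2SO4) added = 0.04837 × 0.8318 = 0.04023 mol
n(NaOH) used in back-titration = 0.03837 × 0.4390 = 0.01684 mol
From the 1:2 ratio, n(H2SO4) left over = 1/2 × 0.01684 = 8.422 × 10^-3 mol
n(H2SO4) consumed by analyte = 0.04023 − 8.422 × 10^-3 = 0.03181 mol
n(ZnO) = 0.03181 mol (1:1 ratio)
mass of ZnO = 0.03181 × 81.38 = 2.589 g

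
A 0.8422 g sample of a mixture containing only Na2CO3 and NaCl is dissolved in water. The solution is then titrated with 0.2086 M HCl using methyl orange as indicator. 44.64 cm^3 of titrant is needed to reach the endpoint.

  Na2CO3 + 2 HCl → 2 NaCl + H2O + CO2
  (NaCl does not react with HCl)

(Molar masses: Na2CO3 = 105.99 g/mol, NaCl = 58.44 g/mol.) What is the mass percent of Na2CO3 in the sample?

n(HCl) = 0.04464 × 0.2086 = 9.312 × 10^-3 mol
Let x = n(Na2CO3), y = n(NaCl).
Titrant: 2x = 9.312 × 10^-3;  mass: 105.99x + 58.44y = 0.8422
Solving, x = 4.656 × 10^-3 mol, y = 5.967 × 10^-3 mol
mass of Na2CO3 = 4.656 × 10^-3 × 105.99 = 0.4935 g
% Na2CO3 = 0.4935 / 0.8422 × 100 = 58.59 %

58.59 %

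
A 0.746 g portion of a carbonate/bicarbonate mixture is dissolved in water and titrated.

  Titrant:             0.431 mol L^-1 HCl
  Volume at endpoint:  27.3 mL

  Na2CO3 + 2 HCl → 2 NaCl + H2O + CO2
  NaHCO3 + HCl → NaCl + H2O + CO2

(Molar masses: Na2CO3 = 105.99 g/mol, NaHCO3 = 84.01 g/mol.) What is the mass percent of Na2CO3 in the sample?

n(HCl) = 0.0273 × 0.431 = 0.0118 mol
Let x = n(Na2CO3), y = n(NaHCO3).
Titrant: 2x + 1y = 0.0118;  mass: 105.99x + 84.01y = 0.746
Solving, x = 3.91 × 10^-3 mol, y = 3.95 × 10^-3 mol
mass of Na2CO3 = 3.91 × 10^-3 × 105.99 = 0.414 g
% Na2CO3 = 0.414 / 0.746 × 100 = 55.5 %

55.5 %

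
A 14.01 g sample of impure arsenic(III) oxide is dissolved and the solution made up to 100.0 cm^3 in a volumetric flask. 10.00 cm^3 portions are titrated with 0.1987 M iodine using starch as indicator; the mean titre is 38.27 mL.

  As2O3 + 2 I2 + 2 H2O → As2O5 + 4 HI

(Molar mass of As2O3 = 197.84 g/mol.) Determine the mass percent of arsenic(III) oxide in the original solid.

53.69 %

n(I2) per titration = 0.03827 × 0.1987 = 7.604 × 10^-3 mol
From the 1:2 ratio, n(As2O3) in each aliquot = 1/2 × 7.604 × 10^-3 = 3.802 × 10^-3 mol
n(As2O3) in the whole flask = 3.802 × 10^-3 × 100.0/10.00 = 0.03802 mol
mass of As2O3 = 0.03802 × 197.84 = 7.522 g
% As2O3 = 7.522 / 14.01 × 100 = 53.69 %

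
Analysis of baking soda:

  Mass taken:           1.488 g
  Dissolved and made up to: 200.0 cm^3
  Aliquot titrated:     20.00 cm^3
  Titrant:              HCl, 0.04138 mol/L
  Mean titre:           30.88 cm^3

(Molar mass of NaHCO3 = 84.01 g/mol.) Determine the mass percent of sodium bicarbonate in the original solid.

NaHCO3 + HCl → NaCl + H2O + CO2
n(HCl) per titration = 0.03088 × 0.04138 = 1.278 × 10^-3 mol
n(NaHCO3) in each aliquot = 1.278 × 10^-3 mol (1:1 ratio)
n(NaHCO3) in the whole flask = 1.278 × 10^-3 × 200.0/20.00 = 0.01278 mol
mass of NaHCO3 = 0.01278 × 84.01 = 1.073 g
% NaHCO3 = 1.073 / 1.488 × 100 = 72.14 %

72.14 %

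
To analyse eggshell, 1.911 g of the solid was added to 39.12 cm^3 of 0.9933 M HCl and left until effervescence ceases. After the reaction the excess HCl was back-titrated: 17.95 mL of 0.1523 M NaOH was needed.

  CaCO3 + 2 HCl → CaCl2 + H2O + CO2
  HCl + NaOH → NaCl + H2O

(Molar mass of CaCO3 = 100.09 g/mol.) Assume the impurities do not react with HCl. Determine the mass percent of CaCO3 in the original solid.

94.60 %

n(HCl) added = 0.03912 × 0.9933 = 0.03886 mol
n(NaOH) used in back-titration = 0.01795 × 0.1523 = 2.734 × 10^-3 mol
n(HCl) left over = 2.734 × 10^-3 mol (1:1 ratio)
n(HCl) consumed by analyte = 0.03886 − 2.734 × 10^-3 = 0.03612 mol
From the 1:2 ratio, n(CaCO3) = 1/2 × 0.03612 = 0.01806 mol
mass of CaCO3 = 0.01806 × 100.09 = 1.808 g
% CaCO3 = 1.808 / 1.911 × 100 = 94.60 %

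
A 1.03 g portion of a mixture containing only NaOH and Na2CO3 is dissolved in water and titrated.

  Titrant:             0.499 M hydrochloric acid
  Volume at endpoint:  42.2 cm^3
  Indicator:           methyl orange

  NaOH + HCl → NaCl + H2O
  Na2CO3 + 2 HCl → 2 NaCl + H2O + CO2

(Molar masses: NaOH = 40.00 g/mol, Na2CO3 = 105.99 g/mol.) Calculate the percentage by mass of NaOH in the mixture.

25.7 %

n(HCl) = 0.0422 × 0.499 = 0.0211 mol
Let x = n(NaOH), y = n(Na2CO3).
Titrant: 1x + 2y = 0.0211;  mass: 40.00x + 105.99y = 1.03
Solving, x = 6.61 × 10^-3 mol, y = 7.22 × 10^-3 mol
mass of NaOH = 6.61 × 10^-3 × 40.00 = 0.265 g
% NaOH = 0.265 / 1.03 × 100 = 25.7 %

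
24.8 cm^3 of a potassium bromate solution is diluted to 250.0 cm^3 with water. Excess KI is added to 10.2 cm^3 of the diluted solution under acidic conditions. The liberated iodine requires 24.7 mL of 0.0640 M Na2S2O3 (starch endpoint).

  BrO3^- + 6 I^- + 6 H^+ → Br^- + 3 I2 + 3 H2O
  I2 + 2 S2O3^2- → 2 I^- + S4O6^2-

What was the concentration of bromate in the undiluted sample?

n(S2O3^2-) = 0.0247 × 0.0640 = 1.58 × 10^-3 mol
n(I2) = n(S2O3^2-)/2 = 7.90 × 10^-4 mol
From the 1:3 ratio, n(BrO3^-) in the aliquot = 1/3 × 7.90 × 10^-4 = 2.63 × 10^-4 mol
[BrO3^-]_dilute = 2.63 × 10^-4 / 0.0102 = 0.0258 mol/L
[BrO3^-]_original = 0.0258 × 250.0/24.8 = 0.260 mol/L

0.260 M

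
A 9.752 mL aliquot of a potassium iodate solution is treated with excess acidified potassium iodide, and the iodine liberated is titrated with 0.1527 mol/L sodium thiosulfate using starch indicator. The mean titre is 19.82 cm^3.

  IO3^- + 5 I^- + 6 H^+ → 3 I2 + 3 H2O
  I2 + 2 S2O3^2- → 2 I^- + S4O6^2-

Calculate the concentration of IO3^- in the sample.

0.05172 mol/L

n(S2O3^2-) = 0.01982 × 0.1527 = 3.027 × 10^-3 mol
n(I2) = n(S2O3^2-)/2 = 1.513 × 10^-3 mol
From the 1:3 ratio, n(IO3^-) in the aliquot = 1/3 × 1.513 × 10^-3 = 5.044 × 10^-4 mol
[IO3^-] = 5.044 × 10^-4 / 0.009752 = 0.05172 mol/L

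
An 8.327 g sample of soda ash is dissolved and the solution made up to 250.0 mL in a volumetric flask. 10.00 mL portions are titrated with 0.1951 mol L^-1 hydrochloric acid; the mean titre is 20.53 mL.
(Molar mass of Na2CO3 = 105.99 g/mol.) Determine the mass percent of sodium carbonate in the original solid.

Na2CO3 + 2 HCl → 2 NaCl + H2O + CO2
n(HCl) per titration = 0.02053 × 0.1951 = 4.005 × 10^-3 mol
From the 1:2 ratio, n(Na2CO3) in each aliquot = 1/2 × 4.005 × 10^-3 = 2.003 × 10^-3 mol
n(Na2CO3) in the whole flask = 2.003 × 10^-3 × 250.0/10.00 = 0.05007 mol
mass of Na2CO3 = 0.05007 × 105.99 = 5.307 g
% Na2CO3 = 5.307 / 8.327 × 100 = 63.73 %

63.73 %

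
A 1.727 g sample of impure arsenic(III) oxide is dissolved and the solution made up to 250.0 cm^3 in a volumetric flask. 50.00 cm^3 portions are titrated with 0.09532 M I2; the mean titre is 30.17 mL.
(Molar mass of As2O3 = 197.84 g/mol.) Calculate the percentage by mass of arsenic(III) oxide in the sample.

82.36 %

As2O3 + 2 I2 + 2 H2O → As2O5 + 4 HI
n(I2) per titration = 0.03017 × 0.09532 = 2.876 × 10^-3 mol
From the 1:2 ratio, n(As2O3) in each aliquot = 1/2 × 2.876 × 10^-3 = 1.438 × 10^-3 mol
n(As2O3) in the whole flask = 1.438 × 10^-3 × 250.0/50.00 = 7.190 × 10^-3 mol
mass of As2O3 = 7.190 × 10^-3 × 197.84 = 1.422 g
% As2O3 = 1.422 / 1.727 × 100 = 82.36 %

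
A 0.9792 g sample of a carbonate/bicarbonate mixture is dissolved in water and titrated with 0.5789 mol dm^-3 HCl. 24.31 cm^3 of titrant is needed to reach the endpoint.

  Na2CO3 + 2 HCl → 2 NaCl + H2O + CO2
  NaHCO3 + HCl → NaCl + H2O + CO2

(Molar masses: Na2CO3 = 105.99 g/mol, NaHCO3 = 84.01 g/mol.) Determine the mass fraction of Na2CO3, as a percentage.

35.44 %

n(HCl) = 0.02431 × 0.5789 = 0.01407 mol
Let x = n(Na2CO3), y = n(NaHCO3).
Titrant: 2x + 1y = 0.01407;  mass: 105.99x + 84.01y = 0.9792
Solving, x = 3.274 × 10^-3 mol, y = 7.525 × 10^-3 mol
mass of Na2CO3 = 3.274 × 10^-3 × 105.99 = 0.3470 g
% Na2CO3 = 0.3470 / 0.9792 × 100 = 35.44 %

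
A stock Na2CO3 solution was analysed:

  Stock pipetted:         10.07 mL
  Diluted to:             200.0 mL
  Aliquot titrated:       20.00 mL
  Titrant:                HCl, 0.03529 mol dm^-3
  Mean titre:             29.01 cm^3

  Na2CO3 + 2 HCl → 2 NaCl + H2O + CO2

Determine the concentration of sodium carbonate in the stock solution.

n(HCl) = 0.02901 × 0.03529 = 1.024 × 10^-3 mol
From the 1:2 ratio, n(Na2CO3) in the aliquot = 1/2 × 1.024 × 10^-3 = 5.119 × 10^-4 mol
[Na2CO3]_dilute = 5.119 × 10^-4 / 0.02000 = 0.02559 mol/L
Dilution factor = 200.0 / 10.07 = 19.86
[Na2CO3]_stock = 0.02559 × 19.86 = 0.5083 mol/L

0.5083 mol/L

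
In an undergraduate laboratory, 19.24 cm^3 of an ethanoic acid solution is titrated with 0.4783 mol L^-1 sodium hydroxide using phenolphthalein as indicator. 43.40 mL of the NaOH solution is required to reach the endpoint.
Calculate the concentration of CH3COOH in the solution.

CH3COOH + NaOH → CH3COONa + H2O
n(NaOH) = 0.04340 L × 0.4783 mol/L = 0.02076 mol
n(CH3COOH) = 0.02076 mol (1:1 mole ratio)
[CH3COOH] = 0.02076 mol / 0.01924 L = 1.079 mol/L

1.079 mol/L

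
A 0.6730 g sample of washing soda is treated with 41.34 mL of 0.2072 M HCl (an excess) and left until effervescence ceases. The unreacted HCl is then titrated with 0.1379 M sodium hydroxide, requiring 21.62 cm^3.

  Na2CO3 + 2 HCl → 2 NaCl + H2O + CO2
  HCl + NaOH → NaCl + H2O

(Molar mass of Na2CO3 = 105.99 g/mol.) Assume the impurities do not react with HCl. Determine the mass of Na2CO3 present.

n(HCl) added = 0.04134 × 0.2072 = 8.566 × 10^-3 mol
n(NaOH) used in back-titration = 0.02162 × 0.1379 = 2.981 × 10^-3 mol
n(HCl) left over = 2.981 × 10^-3 mol (1:1 ratio)
n(HCl) consumed by analyte = 8.566 × 10^-3 − 2.981 × 10^-3 = 5.584 × 10^-3 mol
From the 1:2 ratio, n(Na2CO3) = 1/2 × 5.584 × 10^-3 = 2.792 × 10^-3 mol
mass of Na2CO3 = 2.792 × 10^-3 × 105.99 = 0.2959 g

0.2959 g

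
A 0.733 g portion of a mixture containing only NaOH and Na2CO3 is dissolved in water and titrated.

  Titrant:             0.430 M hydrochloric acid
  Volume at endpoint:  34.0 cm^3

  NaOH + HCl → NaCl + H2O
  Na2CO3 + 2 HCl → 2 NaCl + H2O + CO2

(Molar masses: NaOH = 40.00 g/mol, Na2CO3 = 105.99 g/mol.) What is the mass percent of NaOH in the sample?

n(HCl) = 0.0340 × 0.430 = 0.0146 mol
Let x = n(NaOH), y = n(Na2CO3).
Titrant: 1x + 2y = 0.0146;  mass: 40.00x + 105.99y = 0.733
Solving, x = 3.22 × 10^-3 mol, y = 5.70 × 10^-3 mol
mass of NaOH = 3.22 × 10^-3 × 40.00 = 0.129 g
% NaOH = 0.129 / 0.733 × 100 = 17.5 %

17.5 %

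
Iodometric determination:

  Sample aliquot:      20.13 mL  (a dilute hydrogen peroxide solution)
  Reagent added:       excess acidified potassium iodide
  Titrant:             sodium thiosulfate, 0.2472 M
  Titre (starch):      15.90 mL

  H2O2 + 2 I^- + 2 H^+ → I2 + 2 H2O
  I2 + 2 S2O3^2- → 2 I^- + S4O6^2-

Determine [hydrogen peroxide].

0.09763 M

n(S2O3^2-) = 0.01590 × 0.2472 = 3.930 × 10^-3 mol
n(I2) = n(S2O3^2-)/2 = 1.965 × 10^-3 mol
n(H2O2) in the aliquot = 1.965 × 10^-3 mol (1:1 ratio)
[H2O2] = 1.965 × 10^-3 / 0.02013 = 0.09763 mol/L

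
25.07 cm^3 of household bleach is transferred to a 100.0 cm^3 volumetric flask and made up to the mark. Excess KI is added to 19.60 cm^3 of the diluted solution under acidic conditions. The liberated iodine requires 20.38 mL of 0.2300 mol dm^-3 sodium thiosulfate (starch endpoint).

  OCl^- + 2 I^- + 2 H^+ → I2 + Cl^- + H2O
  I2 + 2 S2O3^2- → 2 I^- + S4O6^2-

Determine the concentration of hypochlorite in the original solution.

n(S2O3^2-) = 0.02038 × 0.2300 = 4.687 × 10^-3 mol
n(I2) = n(S2O3^2-)/2 = 2.344 × 10^-3 mol
n(OCl^-) in the aliquot = 2.344 × 10^-3 mol (1:1 ratio)
[OCl^-]_dilute = 2.344 × 10^-3 / 0.01960 = 0.1196 mol/L
[OCl^-]_original = 0.1196 × 100.0/25.07 = 0.4770 mol/L

0.4770 mol/L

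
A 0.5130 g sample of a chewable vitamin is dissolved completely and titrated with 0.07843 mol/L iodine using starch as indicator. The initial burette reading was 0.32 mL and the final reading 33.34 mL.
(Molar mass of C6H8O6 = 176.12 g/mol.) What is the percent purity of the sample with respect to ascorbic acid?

88.91 %

C6H8O6 + I2 → C6H6O6 + 2 HI
n(I2) = 0.03302 L × 0.07843 mol/L = 2.590 × 10^-3 mol
n(C6H8O6) = 2.590 × 10^-3 mol (1:1 ratio)
mass of C6H8O6 = 2.590 × 10^-3 × 176.12 g/mol = 0.4561 g
% C6H8O6 = 0.4561 / 0.5130 × 100 = 88.91 %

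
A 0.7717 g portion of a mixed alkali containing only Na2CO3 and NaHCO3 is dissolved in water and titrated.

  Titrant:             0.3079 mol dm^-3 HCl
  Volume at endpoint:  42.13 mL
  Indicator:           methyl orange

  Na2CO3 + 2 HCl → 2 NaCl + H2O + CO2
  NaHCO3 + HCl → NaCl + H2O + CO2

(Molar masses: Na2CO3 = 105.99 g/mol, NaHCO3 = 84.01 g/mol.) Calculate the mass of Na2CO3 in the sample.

0.5435 g

n(HCl) = 0.04213 × 0.3079 = 0.01297 mol
Let x = n(Na2CO3), y = n(NaHCO3).
Titrant: 2x + 1y = 0.01297;  mass: 105.99x + 84.01y = 0.7717
Solving, x = 5.128 × 10^-3 mol, y = 2.717 × 10^-3 mol
mass of Na2CO3 = 5.128 × 10^-3 × 105.99 = 0.5435 g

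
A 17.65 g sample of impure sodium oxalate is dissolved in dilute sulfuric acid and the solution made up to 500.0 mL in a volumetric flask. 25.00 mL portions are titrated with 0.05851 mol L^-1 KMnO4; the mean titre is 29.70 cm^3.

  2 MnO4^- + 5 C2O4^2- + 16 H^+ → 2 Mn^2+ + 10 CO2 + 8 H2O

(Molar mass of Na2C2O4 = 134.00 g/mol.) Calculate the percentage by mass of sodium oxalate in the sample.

65.97 %

n(KMnO4) per titration = 0.02970 × 0.05851 = 1.738 × 10^-3 mol
From the 5:2 ratio, n(Na2C2O4) in each aliquot = 5/2 × 1.738 × 10^-3 = 4.344 × 10^-3 mol
n(Na2C2O4) in the whole flask = 4.344 × 10^-3 × 500.0/25.00 = 0.08689 mol
mass of Na2C2O4 = 0.08689 × 134.00 = 11.64 g
% Na2C2O4 = 11.64 / 17.65 × 100 = 65.97 %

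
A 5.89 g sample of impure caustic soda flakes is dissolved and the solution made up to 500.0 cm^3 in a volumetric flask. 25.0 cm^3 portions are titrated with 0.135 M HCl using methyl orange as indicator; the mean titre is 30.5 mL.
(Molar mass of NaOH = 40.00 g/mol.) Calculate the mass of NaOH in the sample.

3.29 g

NaOH + HCl → NaCl + H2O
n(HCl) per titration = 0.0305 × 0.135 = 4.12 × 10^-3 mol
n(NaOH) in each aliquot = 4.12 × 10^-3 mol (1:1 ratio)
n(NaOH) in the whole flask = 4.12 × 10^-3 × 500.0/25.0 = 0.0824 mol
mass of NaOH = 0.0824 × 40.00 = 3.29 g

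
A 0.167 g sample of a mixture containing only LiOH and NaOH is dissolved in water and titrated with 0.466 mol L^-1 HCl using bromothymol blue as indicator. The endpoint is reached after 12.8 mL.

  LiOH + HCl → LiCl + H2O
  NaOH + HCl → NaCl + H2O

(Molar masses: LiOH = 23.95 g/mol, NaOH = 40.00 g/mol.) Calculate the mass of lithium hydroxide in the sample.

n(HCl) = 0.0128 × 0.466 = 5.96 × 10^-3 mol
Let x = n(LiOH), y = n(NaOH).
Titrant: 1x + 1y = 5.96 × 10^-3;  mass: 23.95x + 40.00y = 0.167
Solving, x = 4.46 × 10^-3 mol, y = 1.50 × 10^-3 mol
mass of LiOH = 4.46 × 10^-3 × 23.95 = 0.107 g

0.107 g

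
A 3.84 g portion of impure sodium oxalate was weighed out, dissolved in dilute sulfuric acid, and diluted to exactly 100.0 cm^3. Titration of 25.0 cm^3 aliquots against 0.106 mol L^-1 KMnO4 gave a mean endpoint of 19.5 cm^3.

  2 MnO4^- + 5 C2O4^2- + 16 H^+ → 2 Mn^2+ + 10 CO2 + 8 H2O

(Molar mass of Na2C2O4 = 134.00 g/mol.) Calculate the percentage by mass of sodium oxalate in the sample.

n(KMnO4) per titration = 0.0195 × 0.106 = 2.07 × 10^-3 mol
From the 5:2 ratio, n(Na2C2O4) in each aliquot = 5/2 × 2.07 × 10^-3 = 5.17 × 10^-3 mol
n(Na2C2O4) in the whole flask = 5.17 × 10^-3 × 100.0/25.0 = 0.0207 mol
mass of Na2C2O4 = 0.0207 × 134.00 = 2.77 g
% Na2C2O4 = 2.77 / 3.84 × 100 = 72.1 %

72.1 %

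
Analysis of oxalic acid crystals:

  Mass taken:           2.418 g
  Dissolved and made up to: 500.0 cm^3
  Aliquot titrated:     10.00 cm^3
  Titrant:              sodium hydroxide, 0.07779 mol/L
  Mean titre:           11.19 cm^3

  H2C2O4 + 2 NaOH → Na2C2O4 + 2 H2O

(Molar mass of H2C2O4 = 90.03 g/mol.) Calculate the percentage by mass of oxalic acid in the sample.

n(NaOH) per titration = 0.01119 × 0.07779 = 8.705 × 10^-4 mol
From the 1:2 ratio, n(H2C2O4) in each aliquot = 1/2 × 8.705 × 10^-4 = 4.352 × 10^-4 mol
n(H2C2O4) in the whole flask = 4.352 × 10^-4 × 500.0/10.00 = 0.02176 mol
mass of H2C2O4 = 0.02176 × 90.03 = 1.959 g
% H2C2O4 = 1.959 / 2.418 × 100 = 81.03 %

81.03 %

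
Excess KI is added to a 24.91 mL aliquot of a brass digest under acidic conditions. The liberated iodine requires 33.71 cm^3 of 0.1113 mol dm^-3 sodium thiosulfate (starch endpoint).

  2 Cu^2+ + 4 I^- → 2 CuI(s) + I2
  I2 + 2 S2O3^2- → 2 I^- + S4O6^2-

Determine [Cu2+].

n(S2O3^2-) = 0.03371 × 0.1113 = 3.752 × 10^-3 mol
n(I2) = n(S2O3^2-)/2 = 1.876 × 10^-3 mol
From the 2:1 ratio, n(Cu2+) in the aliquot = 2/1 × 1.876 × 10^-3 = 3.752 × 10^-3 mol
[Cu2+] = 3.752 × 10^-3 / 0.02491 = 0.1506 mol/L

0.1506 mol/L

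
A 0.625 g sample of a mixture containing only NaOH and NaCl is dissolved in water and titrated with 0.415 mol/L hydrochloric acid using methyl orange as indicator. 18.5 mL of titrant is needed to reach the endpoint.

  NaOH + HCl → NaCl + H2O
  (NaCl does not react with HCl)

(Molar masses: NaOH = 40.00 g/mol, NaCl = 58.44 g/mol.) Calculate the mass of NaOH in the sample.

0.307 g

n(HCl) = 0.0185 × 0.415 = 7.68 × 10^-3 mol
Let x = n(NaOH), y = n(NaCl).
Titrant: 1x = 7.68 × 10^-3;  mass: 40.00x + 58.44y = 0.625
Solving, x = 7.68 × 10^-3 mol, y = 5.44 × 10^-3 mol
mass of NaOH = 7.68 × 10^-3 × 40.00 = 0.307 g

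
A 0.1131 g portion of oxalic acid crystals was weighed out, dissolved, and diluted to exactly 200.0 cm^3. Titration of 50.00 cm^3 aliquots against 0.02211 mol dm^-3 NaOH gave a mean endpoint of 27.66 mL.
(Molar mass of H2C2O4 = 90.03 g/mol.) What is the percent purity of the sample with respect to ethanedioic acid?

97.36 %

H2C2O4 + 2 NaOH → Na2C2O4 + 2 H2O
n(NaOH) per titration = 0.02766 × 0.02211 = 6.116 × 10^-4 mol
From the 1:2 ratio, n(H2C2O4) in each aliquot = 1/2 × 6.116 × 10^-4 = 3.058 × 10^-4 mol
n(H2C2O4) in the whole flask = 3.058 × 10^-4 × 200.0/50.00 = 1.223 × 10^-3 mol
mass of H2C2O4 = 1.223 × 10^-3 × 90.03 = 0.1101 g
% H2C2O4 = 0.1101 / 0.1131 × 100 = 97.36 %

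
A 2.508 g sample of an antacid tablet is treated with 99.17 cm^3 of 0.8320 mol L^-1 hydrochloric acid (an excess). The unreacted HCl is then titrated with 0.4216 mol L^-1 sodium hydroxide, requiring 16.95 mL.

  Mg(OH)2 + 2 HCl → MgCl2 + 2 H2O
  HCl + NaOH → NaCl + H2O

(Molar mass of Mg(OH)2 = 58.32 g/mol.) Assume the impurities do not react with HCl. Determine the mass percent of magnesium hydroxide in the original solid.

87.62 %

n(HCl) added = 0.09917 × 0.8320 = 0.08251 mol
n(NaOH) used in back-titration = 0.01695 × 0.4216 = 7.146 × 10^-3 mol
n(HCl) left over = 7.146 × 10^-3 mol (1:1 ratio)
n(HCl) consumed by analyte = 0.08251 − 7.146 × 10^-3 = 0.07536 mol
From the 1:2 ratio, n(Mg(OH)2) = 1/2 × 0.07536 = 0.03768 mol
mass of Mg(OH)2 = 0.03768 × 58.32 = 2.198 g
% Mg(OH)2 = 2.198 / 2.508 × 100 = 87.62 %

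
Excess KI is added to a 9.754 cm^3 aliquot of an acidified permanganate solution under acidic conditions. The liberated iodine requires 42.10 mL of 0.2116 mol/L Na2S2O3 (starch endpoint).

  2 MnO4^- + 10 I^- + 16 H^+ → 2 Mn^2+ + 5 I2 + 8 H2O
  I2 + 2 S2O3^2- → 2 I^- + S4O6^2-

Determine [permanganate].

n(S2O3^2-) = 0.04210 × 0.2116 = 8.908 × 10^-3 mol
n(I2) = n(S2O3^2-)/2 = 4.454 × 10^-3 mol
From the 2:5 ratio, n(MnO4^-) in the aliquot = 2/5 × 4.454 × 10^-3 = 1.782 × 10^-3 mol
[MnO4^-] = 1.782 × 10^-3 / 0.009754 = 0.1827 mol/L

0.1827 mol/L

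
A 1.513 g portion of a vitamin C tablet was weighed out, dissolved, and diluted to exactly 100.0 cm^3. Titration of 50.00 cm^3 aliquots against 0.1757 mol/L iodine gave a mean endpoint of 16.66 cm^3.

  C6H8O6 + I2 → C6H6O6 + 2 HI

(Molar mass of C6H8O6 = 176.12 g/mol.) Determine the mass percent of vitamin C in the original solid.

n(I2) per titration = 0.01666 × 0.1757 = 2.927 × 10^-3 mol
n(C6H8O6) in each aliquot = 2.927 × 10^-3 mol (1:1 ratio)
n(C6H8O6) in the whole flask = 2.927 × 10^-3 × 100.0/50.00 = 5.854 × 10^-3 mol
mass of C6H8O6 = 5.854 × 10^-3 × 176.12 = 1.031 g
% C6H8O6 = 1.031 / 1.513 × 100 = 68.15 %

68.15 %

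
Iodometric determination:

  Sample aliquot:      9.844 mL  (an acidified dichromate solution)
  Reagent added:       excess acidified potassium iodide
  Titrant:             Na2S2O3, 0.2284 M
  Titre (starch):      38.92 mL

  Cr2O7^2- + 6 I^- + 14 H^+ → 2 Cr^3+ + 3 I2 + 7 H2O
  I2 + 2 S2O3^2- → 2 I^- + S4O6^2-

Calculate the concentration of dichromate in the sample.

0.1505 M

n(S2O3^2-) = 0.03892 × 0.2284 = 8.889 × 10^-3 mol
n(I2) = n(S2O3^2-)/2 = 4.445 × 10^-3 mol
From the 1:3 ratio, n(Cr2O7^2-) in the aliquot = 1/3 × 4.445 × 10^-3 = 1.482 × 10^-3 mol
[Cr2O7^2-] = 1.482 × 10^-3 / 0.009844 = 0.1505 mol/L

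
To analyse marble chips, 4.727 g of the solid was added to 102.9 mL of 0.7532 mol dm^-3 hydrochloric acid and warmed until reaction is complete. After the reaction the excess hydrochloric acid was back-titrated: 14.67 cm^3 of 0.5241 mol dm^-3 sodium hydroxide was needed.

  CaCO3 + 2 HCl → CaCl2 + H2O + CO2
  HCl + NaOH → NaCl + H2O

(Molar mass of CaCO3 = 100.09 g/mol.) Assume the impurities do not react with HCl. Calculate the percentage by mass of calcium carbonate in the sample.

n(HCl) added = 0.1029 × 0.7532 = 0.07750 mol
n(NaOH) used in back-titration = 0.01467 × 0.5241 = 7.689 × 10^-3 mol
n(HCl) left over = 7.689 × 10^-3 mol (1:1 ratio)
n(HCl) consumed by analyte = 0.07750 − 7.689 × 10^-3 = 0.06982 mol
From the 1:2 ratio, n(CaCO3) = 1/2 × 0.06982 = 0.03491 mol
mass of CaCO3 = 0.03491 × 100.09 = 3.494 g
% CaCO3 = 3.494 / 4.727 × 100 = 73.91 %

73.91 %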